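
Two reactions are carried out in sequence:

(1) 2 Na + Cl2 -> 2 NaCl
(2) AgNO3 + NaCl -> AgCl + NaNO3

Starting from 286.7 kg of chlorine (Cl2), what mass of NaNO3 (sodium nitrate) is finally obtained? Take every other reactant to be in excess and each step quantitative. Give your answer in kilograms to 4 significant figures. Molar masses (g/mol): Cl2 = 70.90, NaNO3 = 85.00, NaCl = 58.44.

687.4 kg

286.7 kg = 286700 g.
n(Cl2) = 286700 / 70.90 = 4043.7 mol.
Step 1 gives a 1:2 ratio of Cl2 to NaCl, so n(NaCl) = 8087.4 mol.
In step 2 the NaCl:NaNO3 ratio is 1:1, so n(NaNO3) = 8087.4 mol.
Mass of NaNO3 = 8087.4 × 85.00 = 687430 g = 687.4 kg.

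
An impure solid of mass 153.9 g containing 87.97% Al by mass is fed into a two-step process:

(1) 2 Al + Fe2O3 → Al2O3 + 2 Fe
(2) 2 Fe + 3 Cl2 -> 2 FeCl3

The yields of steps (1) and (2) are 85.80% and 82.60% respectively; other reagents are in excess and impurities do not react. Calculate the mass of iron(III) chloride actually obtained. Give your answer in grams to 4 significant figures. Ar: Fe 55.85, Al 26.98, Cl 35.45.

576.8 g

Pure Al = 153.9 × 0.8797 = 135.39 g.
M(Al) = 26.98 g/mol.
M(FeCl3) = 55.85 + 3(35.45) = 162.20 g/mol.
n(Al) = 135.39 / 26.98 = 5.0180 mol.
Step 1 (Al:Fe = 2:2): theoretical n(Fe) = 5.0180 mol; at 85.80% yield, n(Fe) = 4.3055 mol.
Step 2 (Fe:FeCl3 = 2:2): theoretical n(FeCl3) = 4.3055 mol, so theoretical mass = 4.3055 × 162.20 = 698.34 g.
At 82.60% yield, actual mass of FeCl3 = 698.34 × 0.8260 = 576.83 g.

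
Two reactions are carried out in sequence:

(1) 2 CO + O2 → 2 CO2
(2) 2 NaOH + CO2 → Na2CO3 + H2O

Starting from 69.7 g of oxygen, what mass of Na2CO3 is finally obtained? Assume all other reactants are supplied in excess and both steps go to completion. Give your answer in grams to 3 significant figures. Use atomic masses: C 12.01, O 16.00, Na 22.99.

M(O2) = 2(16.00) = 32.00 g/mol.
M(Na2CO3) = 2(22.99) + 12.01 + 3(16.00) = 105.99 g/mol.
n(O2) = 69.70 / 32.00 = 2.178 mol.
Step 1 gives a 1:2 ratio of O2 to CO2, so n(CO2) = 4.356 mol.
In step 2 the CO2:Na2CO3 ratio is 1:1, so n(Na2CO3) = 4.356 mol.
Mass of Na2CO3 = 4.356 × 105.99 = 461.7 g.

462 g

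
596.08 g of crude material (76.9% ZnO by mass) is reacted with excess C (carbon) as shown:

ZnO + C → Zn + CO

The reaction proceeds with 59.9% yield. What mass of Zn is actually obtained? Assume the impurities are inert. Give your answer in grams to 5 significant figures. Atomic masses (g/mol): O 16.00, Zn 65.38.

220.59 g

Pure ZnO available = 596.08 g × 0.769 = 458.386 g.
M(ZnO) = 65.38 + 16.00 = 81.38 g/mol.
M(Zn) = 65.38 g/mol.
n(ZnO) = 458.386 g / 81.38 g/mol = 5.63266 mol.
From the equation the ZnO:Zn mole ratio is 1:1, so n(Zn) = 5.63266 × 1/1 = 5.63266 mol.
Mass of Zn = 5.63266 mol × 65.38 g/mol = 368.263 g.
Actual mass collected = 368.263 g × 0.599 = 220.590 g.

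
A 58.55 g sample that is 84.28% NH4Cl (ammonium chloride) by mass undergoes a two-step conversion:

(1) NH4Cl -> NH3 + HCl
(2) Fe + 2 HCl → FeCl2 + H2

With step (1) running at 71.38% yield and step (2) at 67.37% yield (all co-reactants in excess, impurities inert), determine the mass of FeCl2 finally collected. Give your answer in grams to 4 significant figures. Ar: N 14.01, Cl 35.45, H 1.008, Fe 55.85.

Pure NH4Cl = 58.55 × 0.8428 = 49.346 g.
M(NH4Cl) = 14.01 + 4(1.008) + 35.45 = 53.492 g/mol.
M(FeCl2) = 55.85 + 2(35.45) = 126.75 g/mol.
n(NH4Cl) = 49.346 / 53.492 = 0.92249 mol.
Step 1 (NH4Cl:HCl = 1:1): theoretical n(HCl) = 0.92249 mol; at 71.38% yield, n(HCl) = 0.65847 mol.
Step 2 (HCl:FeCl2 = 2:1): theoretical n(FeCl2) = 0.32924 mol, so theoretical mass = 0.32924 × 126.75 = 41.731 g.
At 67.37% yield, actual mass of FeCl2 = 41.731 × 0.6737 = 28.114 g.

28.11 g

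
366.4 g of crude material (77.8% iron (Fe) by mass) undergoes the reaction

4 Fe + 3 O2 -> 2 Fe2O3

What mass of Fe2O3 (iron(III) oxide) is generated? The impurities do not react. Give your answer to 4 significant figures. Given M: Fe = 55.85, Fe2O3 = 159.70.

407.6 g

Mass of pure Fe = 366.4 g × 0.778 = 285.06 g.
n(Fe) = 285.06 g / 55.85 g/mol = 5.1040 mol.
From the equation the Fe:Fe2O3 mole ratio is 4:2, so n(Fe2O3) = 5.1040 × 2/4 = 2.5520 mol.
Mass of Fe2O3 = 2.5520 mol × 159.70 g/mol = 407.56 g.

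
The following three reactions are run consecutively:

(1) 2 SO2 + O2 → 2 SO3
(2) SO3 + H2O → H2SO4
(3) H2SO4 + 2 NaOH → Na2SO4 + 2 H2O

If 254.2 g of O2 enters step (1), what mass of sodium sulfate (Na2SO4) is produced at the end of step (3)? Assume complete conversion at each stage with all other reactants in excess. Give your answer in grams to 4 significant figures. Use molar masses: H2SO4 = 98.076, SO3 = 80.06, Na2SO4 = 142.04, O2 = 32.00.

2257 g

n(O2) = 254.2 / 32.00 = 7.9437 mol.
Reaction (1): O2→SO3 ratio 1:2 ⇒ n(SO3) = 15.887 mol.
Reaction (2): SO3→H2SO4 ratio 1:1 ⇒ n(H2SO4) = 15.887 mol.
Reaction (3): H2SO4→Na2SO4 ratio 1:1 ⇒ n(Na2SO4) = 15.887 mol.
Mass of Na2SO4 = 15.887 × 142.04 = 2256.7 g.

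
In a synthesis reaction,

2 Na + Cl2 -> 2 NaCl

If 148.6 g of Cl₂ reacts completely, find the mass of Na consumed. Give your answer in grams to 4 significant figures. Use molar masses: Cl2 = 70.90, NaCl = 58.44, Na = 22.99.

96.37 g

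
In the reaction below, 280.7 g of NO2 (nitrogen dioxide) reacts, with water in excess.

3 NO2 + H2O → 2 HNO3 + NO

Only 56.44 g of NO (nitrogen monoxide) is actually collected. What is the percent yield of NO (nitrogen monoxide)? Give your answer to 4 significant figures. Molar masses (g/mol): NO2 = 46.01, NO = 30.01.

92.48 %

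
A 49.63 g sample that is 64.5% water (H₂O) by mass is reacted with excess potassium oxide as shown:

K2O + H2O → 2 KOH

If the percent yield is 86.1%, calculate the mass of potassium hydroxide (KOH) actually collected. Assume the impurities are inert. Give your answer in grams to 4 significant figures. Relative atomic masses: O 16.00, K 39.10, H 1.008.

171.7 g

Pure H2O available = 49.63 g × 0.645 = 32.011 g.
M(H2O) = 2(1.008) + 16.00 = 18.016 g/mol.
M(KOH) = 39.10 + 16.00 + 1.008 = 56.108 g/mol.
n(H2O) = 32.011 g / 18.016 g/mol = 1.7768 mol.
From the equation the H2O:KOH mole ratio is 1:2, so n(KOH) = 1.7768 × 2/1 = 3.5537 mol.
Mass of KOH = 3.5537 mol × 56.108 g/mol = 199.39 g.
Actual mass collected = 199.39 g × 0.861 = 171.67 g.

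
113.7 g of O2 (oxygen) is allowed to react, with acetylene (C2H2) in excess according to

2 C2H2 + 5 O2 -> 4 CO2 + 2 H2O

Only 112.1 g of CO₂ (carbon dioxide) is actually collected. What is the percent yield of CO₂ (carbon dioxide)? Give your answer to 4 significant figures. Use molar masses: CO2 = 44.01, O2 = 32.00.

n(O2) = 113.70 g / 32.00 g/mol = 3.5531 mol.
From the equation the O2:CO2 mole ratio is 5:4, so n(CO2) = 3.5531 × 4/5 = 2.8425 mol.
Mass of CO2 = 2.8425 mol × 44.01 g/mol = 125.10 g.
This is the theoretical yield. Percent yield = 112.1 g / 125.10 g × 100% = 89.609%.

89.61 %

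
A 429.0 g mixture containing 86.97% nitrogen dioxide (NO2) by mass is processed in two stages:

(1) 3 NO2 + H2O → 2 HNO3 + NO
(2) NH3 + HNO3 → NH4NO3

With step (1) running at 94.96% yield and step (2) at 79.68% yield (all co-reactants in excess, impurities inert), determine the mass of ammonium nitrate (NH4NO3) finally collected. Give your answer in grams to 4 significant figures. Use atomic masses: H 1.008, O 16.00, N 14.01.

Pure NO2 = 429.0 × 0.8697 = 373.10 g.
M(NO2) = 14.01 + 2(16.00) = 46.01 g/mol.
M(NH4NO3) = 2(14.01) + 4(1.008) + 3(16.00) = 80.052 g/mol.
n(NO2) = 373.10 / 46.01 = 8.1091 mol.
Step 1 (NO2:HNO3 = 3:2): theoretical n(HNO3) = 5.4061 mol; at 94.96% yield, n(HNO3) = 5.1336 mol.
Step 2 (HNO3:NH4NO3 = 1:1): theoretical n(NH4NO3) = 5.1336 mol, so theoretical mass = 5.1336 × 80.052 = 410.96 g.
At 79.68% yield, actual mass of NH4NO3 = 410.96 × 0.7968 = 327.45 g.

327.5 g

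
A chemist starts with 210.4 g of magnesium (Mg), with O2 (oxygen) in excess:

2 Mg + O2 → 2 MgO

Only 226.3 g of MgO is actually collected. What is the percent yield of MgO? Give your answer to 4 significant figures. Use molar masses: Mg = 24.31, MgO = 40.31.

64.87 %

n(Mg) = 210.40 g / 24.31 g/mol = 8.6549 mol.
From the equation the Mg:MgO mole ratio is 2:2, so n(MgO) = 8.6549 × 2/2 = 8.6549 mol.
Mass of MgO = 8.6549 mol × 40.31 g/mol = 348.88 g.
This is the theoretical yield. Percent yield = 226.3 g / 348.88 g × 100% = 64.865%.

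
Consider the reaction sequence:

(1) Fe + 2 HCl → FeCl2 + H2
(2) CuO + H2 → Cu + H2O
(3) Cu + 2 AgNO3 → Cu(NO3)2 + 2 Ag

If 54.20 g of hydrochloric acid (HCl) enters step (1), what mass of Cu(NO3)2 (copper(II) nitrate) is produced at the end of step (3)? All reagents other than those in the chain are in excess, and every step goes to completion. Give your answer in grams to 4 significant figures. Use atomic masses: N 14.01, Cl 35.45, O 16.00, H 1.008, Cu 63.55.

139.4 g

M(HCl) = 1.008 + 35.45 = 36.458 g/mol.
M(Cu(NO3)2) = 63.55 + 2(14.01) + 6(16.00) = 187.57 g/mol.
n(HCl) = 54.20 / 36.458 = 1.4866 mol.
Reaction (1): HCl→H2 ratio 2:1 ⇒ n(H2) = 0.74332 mol.
Reaction (2): H2→Cu ratio 1:1 ⇒ n(Cu) = 0.74332 mol.
Reaction (3): Cu→Cu(NO3)2 ratio 1:1 ⇒ n(Cu(NO3)2) = 0.74332 mol.
Mass of Cu(NO3)2 = 0.74332 × 187.57 = 139.42 g.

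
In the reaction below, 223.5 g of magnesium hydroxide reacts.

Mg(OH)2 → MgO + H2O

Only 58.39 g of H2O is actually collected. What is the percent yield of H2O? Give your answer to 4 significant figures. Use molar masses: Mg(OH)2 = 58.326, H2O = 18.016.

84.58 %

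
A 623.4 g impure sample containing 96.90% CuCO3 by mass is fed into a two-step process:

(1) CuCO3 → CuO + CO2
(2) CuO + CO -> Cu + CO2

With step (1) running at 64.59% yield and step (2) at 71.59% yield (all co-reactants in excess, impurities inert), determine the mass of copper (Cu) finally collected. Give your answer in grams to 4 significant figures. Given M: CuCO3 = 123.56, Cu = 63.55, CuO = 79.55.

Pure CuCO3 = 623.4 × 0.9690 = 604.07 g.
n(CuCO3) = 604.07 / 123.56 = 4.8889 mol.
Step 1 (CuCO3:CuO = 1:1): theoretical n(CuO) = 4.8889 mol; at 64.59% yield, n(CuO) = 3.1578 mol.
Step 2 (CuO:Cu = 1:1): theoretical n(Cu) = 3.1578 mol, so theoretical mass = 3.1578 × 63.55 = 200.68 g.
At 71.59% yield, actual mass of Cu = 200.68 × 0.7159 = 143.66 g.

143.7 g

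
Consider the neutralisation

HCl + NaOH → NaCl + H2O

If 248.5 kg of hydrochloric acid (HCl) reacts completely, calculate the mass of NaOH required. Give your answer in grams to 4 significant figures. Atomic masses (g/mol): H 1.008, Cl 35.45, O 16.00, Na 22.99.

272600 g

M(HCl) = 1.008 + 35.45 = 36.458 g/mol.
M(NaOH) = 22.99 + 16.00 + 1.008 = 39.998 g/mol.
Convert: 248.5 kg = 248500 g.
n(HCl) = 248500 g / 36.458 g/mol = 6816.1 mol.
From the equation the HCl:NaOH mole ratio is 1:1, so n(NaOH) = 6816.1 × 1/1 = 6816.1 mol.
Mass of NaOH = 6816.1 mol × 39.998 g/mol = 272630 g.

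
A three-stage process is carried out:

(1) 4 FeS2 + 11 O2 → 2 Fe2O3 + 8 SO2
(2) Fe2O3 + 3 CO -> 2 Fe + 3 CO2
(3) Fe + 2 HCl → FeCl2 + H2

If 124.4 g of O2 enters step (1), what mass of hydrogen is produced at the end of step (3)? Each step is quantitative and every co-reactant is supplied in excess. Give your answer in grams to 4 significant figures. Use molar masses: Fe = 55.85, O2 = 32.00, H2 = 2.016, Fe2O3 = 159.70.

n(O2) = 124.4 / 32.00 = 3.8875 mol.
Reaction (1): O2→Fe2O3 ratio 11:2 ⇒ n(Fe2O3) = 0.70682 mol.
Reaction (2): Fe2O3→Fe ratio 1:2 ⇒ n(Fe) = 1.4136 mol.
Reaction (3): Fe→H2 ratio 1:1 ⇒ n(H2) = 1.4136 mol.
Mass of H2 = 1.4136 × 2.016 = 2.8499 g.

2.850 g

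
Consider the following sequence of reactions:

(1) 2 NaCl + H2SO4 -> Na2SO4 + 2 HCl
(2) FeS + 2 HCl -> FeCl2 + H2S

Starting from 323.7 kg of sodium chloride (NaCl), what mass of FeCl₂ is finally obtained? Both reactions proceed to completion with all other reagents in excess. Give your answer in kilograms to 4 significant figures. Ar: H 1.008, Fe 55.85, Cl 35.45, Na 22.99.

351.0 kg

M(NaCl) = 22.99 + 35.45 = 58.44 g/mol.
M(FeCl2) = 55.85 + 2(35.45) = 126.75 g/mol.
323.7 kg = 323700 g.
n(NaCl) = 323700 / 58.44 = 5539.0 mol.
Step 1 gives a 2:2 ratio of NaCl to HCl, so n(HCl) = 5539.0 mol.
In step 2 the HCl:FeCl2 ratio is 2:1, so n(FeCl2) = 2769.5 mol.
Mass of FeCl2 = 2769.5 × 126.75 = 351040 g = 351.0 kg.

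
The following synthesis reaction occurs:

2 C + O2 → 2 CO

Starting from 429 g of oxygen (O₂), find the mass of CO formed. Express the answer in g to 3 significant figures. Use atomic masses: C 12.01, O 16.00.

M(O2) = 2(16.00) = 32.00 g/mol.
M(CO) = 12.01 + 16.00 = 28.01 g/mol.
n(O2) = 429.0 g / 32.00 g/mol = 13.41 mol.
From the equation the O2:CO mole ratio is 1:2, so n(CO) = 13.41 × 2/1 = 26.81 mol.
Mass of CO = 26.81 mol × 28.01 g/mol = 751.0 g.

751 g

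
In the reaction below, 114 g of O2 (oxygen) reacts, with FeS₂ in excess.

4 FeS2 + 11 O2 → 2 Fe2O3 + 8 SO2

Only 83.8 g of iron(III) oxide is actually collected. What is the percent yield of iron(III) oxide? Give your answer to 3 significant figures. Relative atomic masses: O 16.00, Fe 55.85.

M(O2) = 2(16.00) = 32.00 g/mol.
M(Fe2O3) = 2(55.85) + 3(16.00) = 159.70 g/mol.
n(O2) = 114.0 g / 32.00 g/mol = 3.562 mol.
From the equation the O2:Fe2O3 mole ratio is 11:2, so n(Fe2O3) = 3.562 × 2/11 = 0.6477 mol.
Mass of Fe2O3 = 0.6477 mol × 159.70 g/mol = 103.4 g.
This is the theoretical yield. Percent yield = 83.8 g / 103.4 g × 100% = 81.01%.

81.0 %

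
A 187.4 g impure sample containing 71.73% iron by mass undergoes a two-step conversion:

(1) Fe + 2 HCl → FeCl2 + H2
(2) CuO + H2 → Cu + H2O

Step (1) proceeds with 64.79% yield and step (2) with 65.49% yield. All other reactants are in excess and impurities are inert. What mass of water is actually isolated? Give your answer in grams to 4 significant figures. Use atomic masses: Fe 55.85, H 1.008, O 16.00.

Pure Fe = 187.4 × 0.7173 = 134.42 g.
M(Fe) = 55.85 g/mol.
M(H2O) = 2(1.008) + 16.00 = 18.016 g/mol.
n(Fe) = 134.42 / 55.85 = 2.4068 mol.
Step 1 (Fe:H2 = 1:1): theoretical n(H2) = 2.4068 mol; at 64.79% yield, n(H2) = 1.5594 mol.
Step 2 (H2:H2O = 1:1): theoretical n(H2O) = 1.5594 mol, so theoretical mass = 1.5594 × 18.016 = 28.094 g.
At 65.49% yield, actual mass of H2O = 28.094 × 0.6549 = 18.399 g.

18.40 g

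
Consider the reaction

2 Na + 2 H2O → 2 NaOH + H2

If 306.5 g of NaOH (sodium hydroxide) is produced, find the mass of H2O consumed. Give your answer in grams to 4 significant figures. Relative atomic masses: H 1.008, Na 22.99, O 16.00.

M(NaOH) = 22.99 + 16.00 + 1.008 = 39.998 g/mol.
M(H2O) = 2(1.008) + 16.00 = 18.016 g/mol.
n(NaOH) = 306.50 g / 39.998 g/mol = 7.6629 mol.
From the equation the NaOH:H2O mole ratio is 2:2, so n(H2O) = 7.6629 × 2/2 = 7.6629 mol.
Mass of H2O = 7.6629 mol × 18.016 g/mol = 138.05 g.

138.1 g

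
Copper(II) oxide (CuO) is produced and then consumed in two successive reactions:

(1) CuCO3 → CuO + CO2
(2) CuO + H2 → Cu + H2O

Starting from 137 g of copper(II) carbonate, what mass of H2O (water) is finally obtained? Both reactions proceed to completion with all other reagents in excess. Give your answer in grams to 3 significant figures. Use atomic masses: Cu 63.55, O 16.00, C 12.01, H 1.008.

M(CuCO3) = 63.55 + 12.01 + 3(16.00) = 123.56 g/mol.
M(H2O) = 2(1.008) + 16.00 = 18.016 g/mol.
n(CuCO3) = 137.0 / 123.56 = 1.109 mol.
Step 1 gives a 1:1 ratio of CuCO3 to CuO, so n(CuO) = 1.109 mol.
In step 2 the CuO:H2O ratio is 1:1, so n(H2O) = 1.109 mol.
Mass of H2O = 1.109 × 18.016 = 19.98 g.

20.0 g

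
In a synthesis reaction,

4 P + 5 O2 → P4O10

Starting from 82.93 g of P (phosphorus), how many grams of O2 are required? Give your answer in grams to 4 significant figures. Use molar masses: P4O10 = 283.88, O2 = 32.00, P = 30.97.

107.1 g

n(P) = 82.930 g / 30.97 g/mol = 2.6778 mol.
From the equation the P:O2 mole ratio is 4:5, so n(O2) = 2.6778 × 5/4 = 3.3472 mol.
Mass of O2 = 3.3472 mol × 32.00 g/mol = 107.11 g.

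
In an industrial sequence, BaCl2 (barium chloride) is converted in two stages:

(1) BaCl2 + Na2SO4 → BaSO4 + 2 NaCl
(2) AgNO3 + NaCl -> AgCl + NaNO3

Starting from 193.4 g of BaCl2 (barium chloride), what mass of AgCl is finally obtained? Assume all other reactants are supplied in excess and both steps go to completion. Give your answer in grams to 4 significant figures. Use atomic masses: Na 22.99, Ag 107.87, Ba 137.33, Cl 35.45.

266.2 g

M(BaCl2) = 137.33 + 2(35.45) = 208.23 g/mol.
M(AgCl) = 107.87 + 35.45 = 143.32 g/mol.
n(BaCl2) = 193.40 / 208.23 = 0.92878 mol.
Step 1 gives a 1:2 ratio of BaCl2 to NaCl, so n(NaCl) = 1.8576 mol.
In step 2 the NaCl:AgCl ratio is 1:1, so n(AgCl) = 1.8576 mol.
Mass of AgCl = 1.8576 × 143.32 = 266.23 g.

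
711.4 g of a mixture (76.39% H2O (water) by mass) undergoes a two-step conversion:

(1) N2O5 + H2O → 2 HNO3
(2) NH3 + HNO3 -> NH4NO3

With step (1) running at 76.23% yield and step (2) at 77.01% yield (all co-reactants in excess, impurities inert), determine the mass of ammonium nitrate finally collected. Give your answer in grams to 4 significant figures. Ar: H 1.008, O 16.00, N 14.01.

Pure H2O = 711.4 × 0.7639 = 543.44 g.
M(H2O) = 2(1.008) + 16.00 = 18.016 g/mol.
M(NH4NO3) = 2(14.01) + 4(1.008) + 3(16.00) = 80.052 g/mol.
n(H2O) = 543.44 / 18.016 = 30.164 mol.
Step 1 (H2O:HNO3 = 1:2): theoretical n(HNO3) = 60.328 mol; at 76.23% yield, n(HNO3) = 45.988 mol.
Step 2 (HNO3:NH4NO3 = 1:1): theoretical n(NH4NO3) = 45.988 mol, so theoretical mass = 45.988 × 80.052 = 3681.5 g.
At 77.01% yield, actual mass of NH4NO3 = 3681.5 × 0.7701 = 2835.1 g.

2835 g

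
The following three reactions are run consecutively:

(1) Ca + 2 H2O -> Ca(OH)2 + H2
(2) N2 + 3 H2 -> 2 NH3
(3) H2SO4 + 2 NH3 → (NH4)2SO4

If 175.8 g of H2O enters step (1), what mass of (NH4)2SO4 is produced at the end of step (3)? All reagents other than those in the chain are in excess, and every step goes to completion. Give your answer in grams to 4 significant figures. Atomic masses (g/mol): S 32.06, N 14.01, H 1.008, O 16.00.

M(H2O) = 2(1.008) + 16.00 = 18.016 g/mol.
M((NH4)2SO4) = 2(14.01) + 8(1.008) + 32.06 + 4(16.00) = 132.144 g/mol.
n(H2O) = 175.8 / 18.016 = 9.7580 mol.
Reaction (1): H2O→H2 ratio 2:1 ⇒ n(H2) = 4.8790 mol.
Reaction (2): H2→NH3 ratio 3:2 ⇒ n(NH3) = 3.2527 mol.
Reaction (3): NH3→(NH4)2SO4 ratio 2:1 ⇒ n((NH4)2SO4) = 1.6263 mol.
Mass of (NH4)2SO4 = 1.6263 × 132.144 = 214.91 g.

214.9 g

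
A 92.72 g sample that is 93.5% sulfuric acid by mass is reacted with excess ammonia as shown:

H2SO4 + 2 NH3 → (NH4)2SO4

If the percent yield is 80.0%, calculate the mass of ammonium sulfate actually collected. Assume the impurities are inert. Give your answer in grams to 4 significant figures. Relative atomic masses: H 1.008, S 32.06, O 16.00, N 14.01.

Pure H2SO4 available = 92.72 g × 0.935 = 86.693 g.
M(H2SO4) = 2(1.008) + 32.06 + 4(16.00) = 98.076 g/mol.
M((NH4)2SO4) = 2(14.01) + 8(1.008) + 32.06 + 4(16.00) = 132.144 g/mol.
n(H2SO4) = 86.693 g / 98.076 g/mol = 0.88394 mol.
From the equation the H2SO4:(NH4)2SO4 mole ratio is 1:1, so n((NH4)2SO4) = 0.88394 × 1/1 = 0.88394 mol.
Mass of (NH4)2SO4 = 0.88394 mol × 132.144 g/mol = 116.81 g.
Actual mass collected = 116.81 g × 0.800 = 93.446 g.

93.45 g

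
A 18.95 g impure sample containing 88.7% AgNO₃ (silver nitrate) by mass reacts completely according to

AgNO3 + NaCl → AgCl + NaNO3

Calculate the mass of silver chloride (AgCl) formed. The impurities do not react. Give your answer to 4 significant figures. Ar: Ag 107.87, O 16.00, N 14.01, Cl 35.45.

14.18 g

Mass of pure AgNO3 = 18.95 g × 0.887 = 16.809 g.
M(AgNO3) = 107.87 + 14.01 + 3(16.00) = 169.88 g/mol.
M(AgCl) = 107.87 + 35.45 = 143.32 g/mol.
n(AgNO3) = 16.809 g / 169.88 g/mol = 0.098944 mol.
From the equation the AgNO3:AgCl mole ratio is 1:1, so n(AgCl) = 0.098944 × 1/1 = 0.098944 mol.
Mass of AgCl = 0.098944 mol × 143.32 g/mol = 14.181 g.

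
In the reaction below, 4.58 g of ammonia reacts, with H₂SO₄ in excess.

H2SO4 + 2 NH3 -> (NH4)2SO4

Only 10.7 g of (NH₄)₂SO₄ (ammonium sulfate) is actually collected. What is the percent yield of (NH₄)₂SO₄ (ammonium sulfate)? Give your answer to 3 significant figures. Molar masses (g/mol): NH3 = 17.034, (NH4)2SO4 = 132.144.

60.2 %

n(NH3) = 4.580 g / 17.034 g/mol = 0.2689 mol.
From the equation the NH3:(NH4)2SO4 mole ratio is 2:1, so n((NH4)2SO4) = 0.2689 × 1/2 = 0.1344 mol.
Mass of (NH4)2SO4 = 0.1344 mol × 132.144 g/mol = 17.77 g.
This is the theoretical yield. Percent yield = 10.7 g / 17.77 g × 100% = 60.23%.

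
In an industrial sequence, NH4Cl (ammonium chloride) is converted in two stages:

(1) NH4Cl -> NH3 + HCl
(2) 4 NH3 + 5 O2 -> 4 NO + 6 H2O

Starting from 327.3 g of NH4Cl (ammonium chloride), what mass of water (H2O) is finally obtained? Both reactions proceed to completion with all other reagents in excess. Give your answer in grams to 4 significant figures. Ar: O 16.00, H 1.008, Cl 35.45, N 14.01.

165.4 g

M(NH4Cl) = 14.01 + 4(1.008) + 35.45 = 53.492 g/mol.
M(H2O) = 2(1.008) + 16.00 = 18.016 g/mol.
n(NH4Cl) = 327.30 / 53.492 = 6.1187 mol.
Step 1 gives a 1:1 ratio of NH4Cl to NH3, so n(NH3) = 6.1187 mol.
In step 2 the NH3:H2O ratio is 4:6, so n(H2O) = 9.1780 mol.
Mass of H2O = 9.1780 × 18.016 = 165.35 g.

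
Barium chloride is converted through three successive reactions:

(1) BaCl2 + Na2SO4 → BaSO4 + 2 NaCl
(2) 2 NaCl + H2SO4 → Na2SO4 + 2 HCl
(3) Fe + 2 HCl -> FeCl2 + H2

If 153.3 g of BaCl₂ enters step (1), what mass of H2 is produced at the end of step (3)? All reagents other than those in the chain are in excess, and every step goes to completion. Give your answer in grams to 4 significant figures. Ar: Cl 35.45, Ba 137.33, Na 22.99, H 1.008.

1.484 g

M(BaCl2) = 137.33 + 2(35.45) = 208.23 g/mol.
M(H2) = 2(1.008) = 2.016 g/mol.
n(BaCl2) = 153.3 / 208.23 = 0.73621 mol.
Reaction (1): BaCl2→NaCl ratio 1:2 ⇒ n(NaCl) = 1.4724 mol.
Reaction (2): NaCl→HCl ratio 2:2 ⇒ n(HCl) = 1.4724 mol.
Reaction (3): HCl→H2 ratio 2:1 ⇒ n(H2) = 0.73621 mol.
Mass of H2 = 0.73621 × 2.016 = 1.4842 g.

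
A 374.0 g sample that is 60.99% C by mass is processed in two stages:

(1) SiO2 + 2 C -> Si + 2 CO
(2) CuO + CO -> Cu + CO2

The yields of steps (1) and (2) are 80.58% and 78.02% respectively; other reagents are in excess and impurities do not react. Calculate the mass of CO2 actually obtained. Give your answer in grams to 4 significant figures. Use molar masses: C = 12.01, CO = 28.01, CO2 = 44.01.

Pure C = 374.0 × 0.6099 = 228.10 g.
n(C) = 228.10 / 12.01 = 18.993 mol.
Step 1 (C:CO = 2:2): theoretical n(CO) = 18.993 mol; at 80.58% yield, n(CO) = 15.304 mol.
Step 2 (CO:CO2 = 1:1): theoretical n(CO2) = 15.304 mol, so theoretical mass = 15.304 × 44.01 = 673.54 g.
At 78.02% yield, actual mass of CO2 = 673.54 × 0.7802 = 525.50 g.

525.5 g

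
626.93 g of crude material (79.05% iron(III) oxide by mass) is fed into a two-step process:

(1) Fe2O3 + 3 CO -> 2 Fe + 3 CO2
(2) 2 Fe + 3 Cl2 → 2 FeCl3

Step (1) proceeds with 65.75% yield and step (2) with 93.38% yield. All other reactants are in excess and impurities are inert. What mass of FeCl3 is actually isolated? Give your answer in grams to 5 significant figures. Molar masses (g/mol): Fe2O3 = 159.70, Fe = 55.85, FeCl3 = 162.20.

Pure Fe2O3 = 626.93 × 0.7905 = 495.588 g.
n(Fe2O3) = 495.588 / 159.70 = 3.10324 mol.
Step 1 (Fe2O3:Fe = 1:2): theoretical n(Fe) = 6.20649 mol; at 65.75% yield, n(Fe) = 4.08077 mol.
Step 2 (Fe:FeCl3 = 2:2): theoretical n(FeCl3) = 4.08077 mol, so theoretical mass = 4.08077 × 162.20 = 661.900 g.
At 93.38% yield, actual mass of FeCl3 = 661.900 × 0.9338 = 618.083 g.

618.08 g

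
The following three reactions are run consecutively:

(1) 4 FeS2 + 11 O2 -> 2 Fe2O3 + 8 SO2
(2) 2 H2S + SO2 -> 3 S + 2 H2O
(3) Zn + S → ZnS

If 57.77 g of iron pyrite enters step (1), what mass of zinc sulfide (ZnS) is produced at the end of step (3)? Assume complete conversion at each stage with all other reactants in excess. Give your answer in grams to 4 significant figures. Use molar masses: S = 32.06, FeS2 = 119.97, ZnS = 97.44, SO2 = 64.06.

n(FeS2) = 57.77 / 119.97 = 0.48154 mol.
Reaction (1): FeS2→SO2 ratio 4:8 ⇒ n(SO2) = 0.96307 mol.
Reaction (2): SO2→S ratio 1:3 ⇒ n(S) = 2.8892 mol.
Reaction (3): S→ZnS ratio 1:1 ⇒ n(ZnS) = 2.8892 mol.
Mass of ZnS = 2.8892 × 97.44 = 281.53 g.

281.5 g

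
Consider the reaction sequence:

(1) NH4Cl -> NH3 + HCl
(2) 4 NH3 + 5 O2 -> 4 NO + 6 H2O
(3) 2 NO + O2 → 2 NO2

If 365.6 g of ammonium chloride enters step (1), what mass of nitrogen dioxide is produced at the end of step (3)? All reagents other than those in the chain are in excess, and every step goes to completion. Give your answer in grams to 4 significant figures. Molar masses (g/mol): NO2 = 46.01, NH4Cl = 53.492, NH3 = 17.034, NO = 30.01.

n(NH4Cl) = 365.6 / 53.492 = 6.8347 mol.
Reaction (1): NH4Cl→NH3 ratio 1:1 ⇒ n(NH3) = 6.8347 mol.
Reaction (2): NH3→NO ratio 4:4 ⇒ n(NO) = 6.8347 mol.
Reaction (3): NO→NO2 ratio 2:2 ⇒ n(NO2) = 6.8347 mol.
Mass of NO2 = 6.8347 × 46.01 = 314.46 g.

314.5 g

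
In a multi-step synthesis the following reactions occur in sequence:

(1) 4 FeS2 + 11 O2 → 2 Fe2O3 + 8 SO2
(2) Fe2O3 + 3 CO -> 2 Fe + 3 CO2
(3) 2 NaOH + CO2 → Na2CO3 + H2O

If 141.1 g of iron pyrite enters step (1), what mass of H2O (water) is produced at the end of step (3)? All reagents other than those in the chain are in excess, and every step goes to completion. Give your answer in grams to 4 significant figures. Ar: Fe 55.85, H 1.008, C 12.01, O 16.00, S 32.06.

31.78 g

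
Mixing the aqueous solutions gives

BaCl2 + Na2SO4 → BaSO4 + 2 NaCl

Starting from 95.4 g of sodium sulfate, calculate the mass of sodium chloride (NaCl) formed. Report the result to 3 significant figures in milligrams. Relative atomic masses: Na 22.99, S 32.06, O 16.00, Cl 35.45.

M(Na2SO4) = 2(22.99) + 32.06 + 4(16.00) = 142.04 g/mol.
M(NaCl) = 22.99 + 35.45 = 58.44 g/mol.
n(Na2SO4) = 95.40 g / 142.04 g/mol = 0.6716 mol.
From the equation the Na2SO4:NaCl mole ratio is 1:2, so n(NaCl) = 0.6716 × 2/1 = 1.343 mol.
Mass of NaCl = 1.343 mol × 58.44 g/mol = 78.50 g.
Converting to mg: 78.50 g = 78500 mg.

78500 mg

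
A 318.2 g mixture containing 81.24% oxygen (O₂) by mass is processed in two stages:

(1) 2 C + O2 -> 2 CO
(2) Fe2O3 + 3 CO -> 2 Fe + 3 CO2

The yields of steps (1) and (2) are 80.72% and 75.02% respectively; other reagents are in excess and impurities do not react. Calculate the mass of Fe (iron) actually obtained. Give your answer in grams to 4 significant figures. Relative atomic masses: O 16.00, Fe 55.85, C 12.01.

Pure O2 = 318.2 × 0.8124 = 258.51 g.
M(O2) = 2(16.00) = 32.00 g/mol.
M(Fe) = 55.85 g/mol.
n(O2) = 258.51 / 32.00 = 8.0783 mol.
Step 1 (O2:CO = 1:2): theoretical n(CO) = 16.157 mol; at 80.72% yield, n(CO) = 13.042 mol.
Step 2 (CO:Fe = 3:2): theoretical n(Fe) = 8.6944 mol, so theoretical mass = 8.6944 × 55.85 = 485.58 g.
At 75.02% yield, actual mass of Fe = 485.58 × 0.7502 = 364.28 g.

364.3 g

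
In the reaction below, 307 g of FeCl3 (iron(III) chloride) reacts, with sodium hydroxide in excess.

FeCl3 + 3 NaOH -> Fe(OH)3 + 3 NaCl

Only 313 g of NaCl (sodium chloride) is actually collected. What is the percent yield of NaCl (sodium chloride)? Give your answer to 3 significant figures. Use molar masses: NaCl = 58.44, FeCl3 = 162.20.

94.3 %

n(FeCl3) = 307.0 g / 162.20 g/mol = 1.893 mol.
From the equation the FeCl3:NaCl mole ratio is 1:3, so n(NaCl) = 1.893 × 3/1 = 5.678 mol.
Mass of NaCl = 5.678 mol × 58.44 g/mol = 331.8 g.
This is the theoretical yield. Percent yield = 313 g / 331.8 g × 100% = 94.32%.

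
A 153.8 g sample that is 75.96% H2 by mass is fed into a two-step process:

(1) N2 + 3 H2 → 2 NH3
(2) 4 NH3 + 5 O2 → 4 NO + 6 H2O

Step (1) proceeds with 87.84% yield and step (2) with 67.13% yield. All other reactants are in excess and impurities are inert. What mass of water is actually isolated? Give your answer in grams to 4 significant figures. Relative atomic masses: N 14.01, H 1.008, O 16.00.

615.6 g

Pure H2 = 153.8 × 0.7596 = 116.83 g.
M(H2) = 2(1.008) = 2.016 g/mol.
M(H2O) = 2(1.008) + 16.00 = 18.016 g/mol.
n(H2) = 116.83 / 2.016 = 57.950 mol.
Step 1 (H2:NH3 = 3:2): theoretical n(NH3) = 38.633 mol; at 87.84% yield, n(NH3) = 33.935 mol.
Step 2 (NH3:H2O = 4:6): theoretical n(H2O) = 50.903 mol, so theoretical mass = 50.903 × 18.016 = 917.07 g.
At 67.13% yield, actual mass of H2O = 917.07 × 0.6713 = 615.63 g.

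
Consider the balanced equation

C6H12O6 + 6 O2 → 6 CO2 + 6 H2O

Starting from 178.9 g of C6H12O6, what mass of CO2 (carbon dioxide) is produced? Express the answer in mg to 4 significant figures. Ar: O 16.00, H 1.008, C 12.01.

M(C6H12O6) = 6(12.01) + 12(1.008) + 6(16.00) = 180.156 g/mol.
M(CO2) = 12.01 + 2(16.00) = 44.01 g/mol.
n(C6H12O6) = 178.90 g / 180.156 g/mol = 0.99303 mol.
From the equation the C6H12O6:CO2 mole ratio is 1:6, so n(CO2) = 0.99303 × 6/1 = 5.9582 mol.
Mass of CO2 = 5.9582 mol × 44.01 g/mol = 262.22 g.
Converting to mg: 262.22 g = 262200 mg.

262200 mg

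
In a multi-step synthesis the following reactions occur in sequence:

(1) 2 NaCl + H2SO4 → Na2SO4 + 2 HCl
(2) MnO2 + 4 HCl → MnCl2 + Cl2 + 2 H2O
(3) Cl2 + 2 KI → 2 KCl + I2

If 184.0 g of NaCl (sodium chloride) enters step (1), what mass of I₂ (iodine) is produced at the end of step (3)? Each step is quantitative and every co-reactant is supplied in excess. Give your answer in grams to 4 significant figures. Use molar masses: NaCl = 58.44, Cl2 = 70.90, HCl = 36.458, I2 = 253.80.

199.8 g

n(NaCl) = 184.0 / 58.44 = 3.1485 mol.
Reaction (1): NaCl→HCl ratio 2:2 ⇒ n(HCl) = 3.1485 mol.
Reaction (2): HCl→Cl2 ratio 4:1 ⇒ n(Cl2) = 0.78713 mol.
Reaction (3): Cl2→I2 ratio 1:1 ⇒ n(I2) = 0.78713 mol.
Mass of I2 = 0.78713 × 253.80 = 199.77 g.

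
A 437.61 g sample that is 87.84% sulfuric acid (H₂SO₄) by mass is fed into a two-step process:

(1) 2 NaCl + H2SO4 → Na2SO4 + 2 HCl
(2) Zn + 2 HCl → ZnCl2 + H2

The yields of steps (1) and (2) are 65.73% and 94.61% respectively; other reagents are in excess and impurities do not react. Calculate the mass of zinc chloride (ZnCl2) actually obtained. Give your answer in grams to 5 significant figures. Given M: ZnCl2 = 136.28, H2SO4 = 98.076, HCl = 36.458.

332.16 g

Pure H2SO4 = 437.61 × 0.8784 = 384.397 g.
n(H2SO4) = 384.397 / 98.076 = 3.91938 mol.
Step 1 (H2SO4:HCl = 1:2): theoretical n(HCl) = 7.83875 mol; at 65.73% yield, n(HCl) = 5.15241 mol.
Step 2 (HCl:ZnCl2 = 2:1): theoretical n(ZnCl2) = 2.57621 mol, so theoretical mass = 2.57621 × 136.28 = 351.085 g.
At 94.61% yield, actual mass of ZnCl2 = 351.085 × 0.9461 = 332.162 g.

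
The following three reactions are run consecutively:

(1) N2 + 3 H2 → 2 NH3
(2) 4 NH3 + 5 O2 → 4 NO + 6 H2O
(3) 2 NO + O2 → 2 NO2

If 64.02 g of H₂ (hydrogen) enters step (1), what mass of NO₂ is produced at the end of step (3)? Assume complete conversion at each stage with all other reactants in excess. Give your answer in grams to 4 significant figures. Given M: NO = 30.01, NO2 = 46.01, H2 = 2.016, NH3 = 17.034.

974.1 g

n(H2) = 64.02 / 2.016 = 31.756 mol.
Reaction (1): H2→NH3 ratio 3:2 ⇒ n(NH3) = 21.171 mol.
Reaction (2): NH3→NO ratio 4:4 ⇒ n(NO) = 21.171 mol.
Reaction (3): NO→NO2 ratio 2:2 ⇒ n(NO2) = 21.171 mol.
Mass of NO2 = 21.171 × 46.01 = 974.06 g.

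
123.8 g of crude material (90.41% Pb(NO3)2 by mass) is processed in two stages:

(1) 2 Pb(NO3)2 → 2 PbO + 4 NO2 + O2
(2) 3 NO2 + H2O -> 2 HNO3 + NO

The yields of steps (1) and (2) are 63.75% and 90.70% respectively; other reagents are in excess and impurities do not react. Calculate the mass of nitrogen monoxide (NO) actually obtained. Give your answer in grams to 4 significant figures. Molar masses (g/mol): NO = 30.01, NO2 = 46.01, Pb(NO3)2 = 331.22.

Pure Pb(NO3)2 = 123.8 × 0.9041 = 111.93 g.
n(Pb(NO3)2) = 111.93 / 331.22 = 0.33793 mol.
Step 1 (Pb(NO3)2:NO2 = 2:4): theoretical n(NO2) = 0.67585 mol; at 63.75% yield, n(NO2) = 0.43085 mol.
Step 2 (NO2:NO = 3:1): theoretical n(NO) = 0.14362 mol, so theoretical mass = 0.14362 × 30.01 = 4.3100 g.
At 90.70% yield, actual mass of NO = 4.3100 × 0.9070 = 3.9092 g.

3.909 g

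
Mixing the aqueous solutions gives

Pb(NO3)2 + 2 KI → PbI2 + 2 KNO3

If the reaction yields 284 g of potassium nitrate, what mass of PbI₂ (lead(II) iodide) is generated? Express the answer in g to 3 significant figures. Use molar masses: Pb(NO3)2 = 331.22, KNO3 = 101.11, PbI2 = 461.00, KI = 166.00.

647 g

n(KNO3) = 284.0 g / 101.11 g/mol = 2.809 mol.
From the equation the KNO3:PbI2 mole ratio is 2:1, so n(PbI2) = 2.809 × 1/2 = 1.404 mol.
Mass of PbI2 = 1.404 mol × 461.00 g/mol = 647.4 g.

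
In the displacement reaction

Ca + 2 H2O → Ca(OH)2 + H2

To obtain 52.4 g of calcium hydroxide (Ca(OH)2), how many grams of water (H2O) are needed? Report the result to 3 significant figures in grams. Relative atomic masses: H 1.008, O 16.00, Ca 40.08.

M(Ca(OH)2) = 40.08 + 2(16.00) + 2(1.008) = 74.096 g/mol.
M(H2O) = 2(1.008) + 16.00 = 18.016 g/mol.
n(Ca(OH)2) = 52.40 g / 74.096 g/mol = 0.7072 mol.
From the equation the Ca(OH)2:H2O mole ratio is 1:2, so n(H2O) = 0.7072 × 2/1 = 1.414 mol.
Mass of H2O = 1.414 mol × 18.016 g/mol = 25.48 g.

25.5 g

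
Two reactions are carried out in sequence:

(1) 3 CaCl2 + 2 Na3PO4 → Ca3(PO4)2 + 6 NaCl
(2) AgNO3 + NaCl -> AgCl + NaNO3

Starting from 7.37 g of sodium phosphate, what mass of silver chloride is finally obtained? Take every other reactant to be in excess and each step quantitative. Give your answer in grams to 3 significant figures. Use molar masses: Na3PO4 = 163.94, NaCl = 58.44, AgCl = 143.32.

n(Na3PO4) = 7.370 / 163.94 = 0.04496 mol.
Step 1 gives a 2:6 ratio of Na3PO4 to NaCl, so n(NaCl) = 0.1349 mol.
In step 2 the NaCl:AgCl ratio is 1:1, so n(AgCl) = 0.1349 mol.
Mass of AgCl = 0.1349 × 143.32 = 19.33 g.

19.3 g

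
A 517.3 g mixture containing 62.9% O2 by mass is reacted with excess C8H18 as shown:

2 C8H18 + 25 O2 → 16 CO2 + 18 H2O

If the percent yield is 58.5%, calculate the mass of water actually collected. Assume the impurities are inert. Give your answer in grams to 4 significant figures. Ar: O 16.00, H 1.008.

77.16 g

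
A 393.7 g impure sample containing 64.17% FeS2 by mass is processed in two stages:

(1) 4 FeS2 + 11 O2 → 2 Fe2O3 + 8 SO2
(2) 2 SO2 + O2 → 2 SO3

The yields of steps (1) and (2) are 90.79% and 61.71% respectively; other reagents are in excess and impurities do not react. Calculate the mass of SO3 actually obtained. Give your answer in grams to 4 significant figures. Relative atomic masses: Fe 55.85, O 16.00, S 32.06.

188.9 g

Pure FeS2 = 393.7 × 0.6417 = 252.64 g.
M(FeS2) = 55.85 + 2(32.06) = 119.97 g/mol.
M(SO3) = 32.06 + 3(16.00) = 80.06 g/mol.
n(FeS2) = 252.64 / 119.97 = 2.1058 mol.
Step 1 (FeS2:SO2 = 4:8): theoretical n(SO2) = 4.2117 mol; at 90.79% yield, n(SO2) = 3.8238 mol.
Step 2 (SO2:SO3 = 2:2): theoretical n(SO3) = 3.8238 mol, so theoretical mass = 3.8238 × 80.06 = 306.13 g.
At 61.71% yield, actual mass of SO3 = 306.13 × 0.6171 = 188.91 g.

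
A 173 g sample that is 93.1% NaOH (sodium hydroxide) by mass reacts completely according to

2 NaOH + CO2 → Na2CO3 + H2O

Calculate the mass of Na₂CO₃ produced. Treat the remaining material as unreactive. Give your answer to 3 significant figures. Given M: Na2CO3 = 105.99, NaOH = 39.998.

Mass of pure NaOH = 173 g × 0.931 = 161.1 g.
n(NaOH) = 161.1 g / 39.998 g/mol = 4.027 mol.
From the equation the NaOH:Na2CO3 mole ratio is 2:1, so n(Na2CO3) = 4.027 × 1/2 = 2.013 mol.
Mass of Na2CO3 = 2.013 mol × 105.99 g/mol = 213.4 g.

213 g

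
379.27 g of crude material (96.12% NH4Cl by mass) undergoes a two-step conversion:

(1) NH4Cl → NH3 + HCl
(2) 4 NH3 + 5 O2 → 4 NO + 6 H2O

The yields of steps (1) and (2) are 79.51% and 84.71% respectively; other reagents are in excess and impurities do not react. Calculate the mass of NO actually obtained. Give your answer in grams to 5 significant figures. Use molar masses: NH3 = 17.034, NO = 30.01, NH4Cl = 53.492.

Pure NH4Cl = 379.27 × 0.9612 = 364.554 g.
n(NH4Cl) = 364.554 / 53.492 = 6.81512 mol.
Step 1 (NH4Cl:NH3 = 1:1): theoretical n(NH3) = 6.81512 mol; at 79.51% yield, n(NH3) = 5.41870 mol.
Step 2 (NH3:NO = 4:4): theoretical n(NO) = 5.41870 mol, so theoretical mass = 5.41870 × 30.01 = 162.615 g.
At 84.71% yield, actual mass of NO = 162.615 × 0.8471 = 137.751 g.

137.75 g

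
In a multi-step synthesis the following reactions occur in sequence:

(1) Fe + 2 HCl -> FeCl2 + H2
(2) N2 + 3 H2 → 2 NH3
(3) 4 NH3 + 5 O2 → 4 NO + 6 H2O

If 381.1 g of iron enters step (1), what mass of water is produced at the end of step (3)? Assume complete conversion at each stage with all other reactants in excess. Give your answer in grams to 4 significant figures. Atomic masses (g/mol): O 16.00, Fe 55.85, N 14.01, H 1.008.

122.9 g

M(Fe) = 55.85 g/mol.
M(H2O) = 2(1.008) + 16.00 = 18.016 g/mol.
n(Fe) = 381.1 / 55.85 = 6.8236 mol.
Reaction (1): Fe→H2 ratio 1:1 ⇒ n(H2) = 6.8236 mol.
Reaction (2): H2→NH3 ratio 3:2 ⇒ n(NH3) = 4.5491 mol.
Reaction (3): NH3→H2O ratio 4:6 ⇒ n(H2O) = 6.8236 mol.
Mass of H2O = 6.8236 × 18.016 = 122.93 g.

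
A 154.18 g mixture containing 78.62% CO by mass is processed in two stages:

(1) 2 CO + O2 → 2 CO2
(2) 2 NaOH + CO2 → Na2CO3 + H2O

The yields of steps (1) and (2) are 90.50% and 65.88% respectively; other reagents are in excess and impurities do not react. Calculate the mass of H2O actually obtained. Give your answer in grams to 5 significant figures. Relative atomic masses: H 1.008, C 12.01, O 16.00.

Pure CO = 154.18 × 0.7862 = 121.216 g.
M(CO) = 12.01 + 16.00 = 28.01 g/mol.
M(H2O) = 2(1.008) + 16.00 = 18.016 g/mol.
n(CO) = 121.216 / 28.01 = 4.32761 mol.
Step 1 (CO:CO2 = 2:2): theoretical n(CO2) = 4.32761 mol; at 90.50% yield, n(CO2) = 3.91649 mol.
Step 2 (CO2:H2O = 1:1): theoretical n(H2O) = 3.91649 mol, so theoretical mass = 3.91649 × 18.016 = 70.5594 g.
At 65.88% yield, actual mass of H2O = 70.5594 × 0.6588 = 46.4845 g.

46.485 g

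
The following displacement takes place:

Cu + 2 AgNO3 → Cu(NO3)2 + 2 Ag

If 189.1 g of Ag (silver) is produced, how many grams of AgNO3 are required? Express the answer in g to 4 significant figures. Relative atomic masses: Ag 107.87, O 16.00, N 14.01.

M(Ag) = 107.87 g/mol.
M(AgNO3) = 107.87 + 14.01 + 3(16.00) = 169.88 g/mol.
n(Ag) = 189.10 g / 107.87 g/mol = 1.7530 mol.
From the equation the Ag:AgNO3 mole ratio is 2:2, so n(AgNO3) = 1.7530 × 2/2 = 1.7530 mol.
Mass of AgNO3 = 1.7530 mol × 169.88 g/mol = 297.81 g.

297.8 g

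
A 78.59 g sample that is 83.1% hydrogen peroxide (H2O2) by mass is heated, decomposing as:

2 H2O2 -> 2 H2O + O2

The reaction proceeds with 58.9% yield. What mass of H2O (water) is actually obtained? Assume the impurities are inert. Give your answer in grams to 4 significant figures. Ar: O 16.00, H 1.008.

Pure H2O2 available = 78.59 g × 0.831 = 65.308 g.
M(H2O2) = 2(1.008) + 2(16.00) = 34.016 g/mol.
M(H2O) = 2(1.008) + 16.00 = 18.016 g/mol.
n(H2O2) = 65.308 g / 34.016 g/mol = 1.9199 mol.
From the equation the H2O2:H2O mole ratio is 2:2, so n(H2O) = 1.9199 × 2/2 = 1.9199 mol.
Mass of H2O = 1.9199 mol × 18.016 g/mol = 34.589 g.
Actual mass collected = 34.589 g × 0.589 = 20.373 g.

20.37 g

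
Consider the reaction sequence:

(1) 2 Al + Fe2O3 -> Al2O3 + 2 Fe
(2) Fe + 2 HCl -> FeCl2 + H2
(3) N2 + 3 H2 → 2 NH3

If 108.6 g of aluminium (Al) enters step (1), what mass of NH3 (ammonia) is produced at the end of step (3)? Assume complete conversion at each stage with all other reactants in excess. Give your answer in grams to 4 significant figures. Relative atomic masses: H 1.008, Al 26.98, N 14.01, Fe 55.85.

M(Al) = 26.98 g/mol.
M(NH3) = 14.01 + 3(1.008) = 17.034 g/mol.
n(Al) = 108.6 / 26.98 = 4.0252 mol.
Reaction (1): Al→Fe ratio 2:2 ⇒ n(Fe) = 4.0252 mol.
Reaction (2): Fe→H2 ratio 1:1 ⇒ n(H2) = 4.0252 mol.
Reaction (3): H2→NH3 ratio 3:2 ⇒ n(NH3) = 2.6835 mol.
Mass of NH3 = 2.6835 × 17.034 = 45.710 g.

45.71 g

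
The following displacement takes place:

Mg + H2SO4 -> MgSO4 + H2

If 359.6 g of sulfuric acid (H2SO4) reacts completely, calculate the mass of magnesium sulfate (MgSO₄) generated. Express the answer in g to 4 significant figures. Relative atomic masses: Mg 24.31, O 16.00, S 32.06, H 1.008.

441.3 g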